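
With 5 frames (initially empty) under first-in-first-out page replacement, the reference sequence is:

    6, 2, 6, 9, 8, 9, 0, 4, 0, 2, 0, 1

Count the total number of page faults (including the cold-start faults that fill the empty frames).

7

6 -> fault, frames [6]
2 -> fault, frames [6, 2]
6 -> hit
9 -> fault, frames [6, 2, 9]
8 -> fault, frames [6, 2, 9, 8]
9 -> hit
0 -> fault, frames [6, 2, 9, 8, 0]
4 -> fault, evict 6, frames [2, 9, 8, 0, 4]
0 -> hit
2 -> hit
0 -> hit
1 -> fault, evict 2, frames [9, 8, 0, 4, 1]
Page faults: 7.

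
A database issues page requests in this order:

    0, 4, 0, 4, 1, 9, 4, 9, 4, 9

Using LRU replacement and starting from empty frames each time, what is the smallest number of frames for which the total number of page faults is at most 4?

f=1: 10 faults
f=2: 5 faults
f=3: 4 faults
f=4: 4 faults
Smallest f with faults ≤ 4 is 3.

3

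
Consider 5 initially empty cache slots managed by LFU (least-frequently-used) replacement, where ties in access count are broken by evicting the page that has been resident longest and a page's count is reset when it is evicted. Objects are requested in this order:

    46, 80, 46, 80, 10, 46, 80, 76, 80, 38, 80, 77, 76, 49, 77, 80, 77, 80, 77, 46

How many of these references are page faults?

46 → miss, frames (46)
80 → miss, frames (46 80)
46 → hit
80 → hit
10 → miss, frames (46 80 10)
46 → hit
80 → hit
76 → miss, frames (46 80 10 76)
80 → hit
38 → miss, frames (46 80 10 76 38)
80 → hit
77 → miss, evict 10, frames (46 80 76 38 77)
76 → hit
49 → miss, evict 38, frames (46 80 76 77 49)
77 → hit
80 → hit
77 → hit
80 → hit
77 → hit
46 → hit
Page faults: 7.

7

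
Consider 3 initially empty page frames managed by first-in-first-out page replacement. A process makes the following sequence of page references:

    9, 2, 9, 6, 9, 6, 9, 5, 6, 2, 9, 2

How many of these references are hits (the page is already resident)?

9: miss, frames {9}
2: miss, frames {9,2}
9: hit
6: miss, frames {9,2,6}
9: hit
6: hit
9: hit
5: miss, evict 9, frames {2,6,5}
6: hit
2: hit
9: miss, evict 2, frames {6,5,9}
2: miss, evict 6, frames {5,9,2}
Hits: 6.

6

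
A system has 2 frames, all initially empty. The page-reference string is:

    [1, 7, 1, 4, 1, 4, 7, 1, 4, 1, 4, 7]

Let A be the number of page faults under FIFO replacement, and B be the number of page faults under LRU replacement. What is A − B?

1

Under FIFO: F F . F F . F . F F . F → 8 faults.
Under LRU: F F . F . . F F F . . F → 7 faults.
A − B = 8 − 7 = 1.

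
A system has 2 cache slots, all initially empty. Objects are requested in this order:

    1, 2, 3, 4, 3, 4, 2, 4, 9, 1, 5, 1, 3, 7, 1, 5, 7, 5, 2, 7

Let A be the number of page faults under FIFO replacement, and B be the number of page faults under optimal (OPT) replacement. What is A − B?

2

Under FIFO: F F F F . . F . F F F . F F F F F . F . → 14 faults.
Under OPT: F F F F . . F . F F F . F F . F . . F . → 12 faults.
A − B = 14 − 12 = 2.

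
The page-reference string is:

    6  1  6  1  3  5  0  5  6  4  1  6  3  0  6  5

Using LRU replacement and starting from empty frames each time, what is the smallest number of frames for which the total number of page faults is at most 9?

f=1: 16 faults
f=2: 13 faults
f=3: 11 faults
f=4: 11 faults
f=5: 10 faults
f=6: 6 faults
Smallest f with faults ≤ 9 is 6.

6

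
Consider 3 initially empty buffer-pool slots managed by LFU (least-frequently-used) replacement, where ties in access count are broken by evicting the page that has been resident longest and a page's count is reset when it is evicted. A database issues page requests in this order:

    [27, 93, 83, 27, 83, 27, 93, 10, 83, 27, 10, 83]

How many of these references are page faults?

27 → fault, frames (27)
93 → fault, frames (27 93)
83 → fault, frames (27 93 83)
27 → hit
83 → hit
27 → hit
93 → hit
10 → fault, evict 93, frames (27 83 10)
83 → hit
27 → hit
10 → hit
83 → hit
Page faults: 4.

4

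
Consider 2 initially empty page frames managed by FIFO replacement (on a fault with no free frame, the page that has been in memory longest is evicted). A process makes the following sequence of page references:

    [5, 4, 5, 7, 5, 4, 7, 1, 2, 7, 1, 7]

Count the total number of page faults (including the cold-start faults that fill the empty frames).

10

5 -> fault, frames {5}
4 -> fault, frames {5,4}
5 -> hit
7 -> fault, evict 5, frames {4,7}
5 -> fault, evict 4, frames {7,5}
4 -> fault, evict 7, frames {5,4}
7 -> fault, evict 5, frames {4,7}
1 -> fault, evict 4, frames {7,1}
2 -> fault, evict 7, frames {1,2}
7 -> fault, evict 1, frames {2,7}
1 -> fault, evict 2, frames {7,1}
7 -> hit
Page faults: 10.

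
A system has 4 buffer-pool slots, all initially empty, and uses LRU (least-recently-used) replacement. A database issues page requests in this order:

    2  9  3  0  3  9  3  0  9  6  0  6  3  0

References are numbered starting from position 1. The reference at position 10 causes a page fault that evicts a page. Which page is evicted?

pos 1: 2: fault, frames {2}
pos 2: 9: fault, frames {2,9}
pos 3: 3: fault, frames {2,9,3}
pos 4: 0: fault, frames {2,9,3,0}
pos 5: 3: hit
pos 6: 9: hit
pos 7: 3: hit
pos 8: 0: hit
pos 9: 9: hit
pos 10: 6: fault, evict 2, frames {3,0,9,6}
At position 10, page 2 is evicted.

2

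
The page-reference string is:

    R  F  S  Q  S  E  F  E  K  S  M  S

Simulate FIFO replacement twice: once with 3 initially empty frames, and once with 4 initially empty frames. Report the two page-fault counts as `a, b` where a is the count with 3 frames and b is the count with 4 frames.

9, 8

3 frames: F F F F . F F . F F F . → 9 faults.
4 frames: F F F F . F . . F . F F → 8 faults.
8 < 9: adding a frame reduced faults, as is typical.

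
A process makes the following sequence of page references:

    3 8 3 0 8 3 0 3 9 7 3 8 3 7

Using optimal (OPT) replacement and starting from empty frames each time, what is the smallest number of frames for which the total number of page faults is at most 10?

f=1: 14 faults
f=2: 8 faults
f=3: 5 faults
f=4: 5 faults
f=5: 5 faults
Smallest f with faults ≤ 10 is 2.

2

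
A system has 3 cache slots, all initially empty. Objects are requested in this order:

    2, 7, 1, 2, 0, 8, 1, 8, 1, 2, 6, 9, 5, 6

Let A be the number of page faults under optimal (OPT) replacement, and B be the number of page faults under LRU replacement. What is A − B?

-2

Under OPT: F F F . F F . . . . F F F . → 8 faults.
Under LRU: F F F . F F F . . F F F F . → 10 faults.
A − B = 8 − 10 = -2.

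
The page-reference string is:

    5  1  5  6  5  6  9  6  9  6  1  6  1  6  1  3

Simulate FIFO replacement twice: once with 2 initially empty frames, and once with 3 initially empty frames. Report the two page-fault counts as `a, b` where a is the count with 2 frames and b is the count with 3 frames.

2 frames: F F . F F . F F . . F . . . . F → 8 faults.
3 frames: F F . F . . F . . . . . . . . F → 5 faults.
5 < 8: adding a frame reduced faults, as is typical.

8, 5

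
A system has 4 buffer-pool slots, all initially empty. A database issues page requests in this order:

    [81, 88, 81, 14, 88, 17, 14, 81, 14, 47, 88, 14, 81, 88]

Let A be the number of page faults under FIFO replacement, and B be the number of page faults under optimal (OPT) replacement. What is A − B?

2

Under FIFO: F F . F . F . . . F . . F F → 7 faults.
Under OPT: F F . F . F . . . F . . . . → 5 faults.
A − B = 7 − 5 = 2.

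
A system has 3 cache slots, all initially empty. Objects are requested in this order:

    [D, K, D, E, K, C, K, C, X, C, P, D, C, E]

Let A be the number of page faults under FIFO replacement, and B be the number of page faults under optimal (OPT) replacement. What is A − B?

2

Under FIFO: F F . F . F . . F . F F F F → 9 faults.
Under OPT: F F . F . F . . F . F . . F → 7 faults.
A − B = 9 − 7 = 2.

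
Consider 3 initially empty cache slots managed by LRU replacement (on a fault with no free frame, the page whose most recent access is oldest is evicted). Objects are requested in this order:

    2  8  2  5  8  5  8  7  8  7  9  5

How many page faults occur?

2: miss, frames [2]
8: miss, frames [2, 8]
2: hit
5: miss, frames [8, 2, 5]
8: hit
5: hit
8: hit
7: miss, evict 2, frames [5, 8, 7]
8: hit
7: hit
9: miss, evict 5, frames [8, 7, 9]
5: miss, evict 8, frames [7, 9, 5]
Page faults: 6.

6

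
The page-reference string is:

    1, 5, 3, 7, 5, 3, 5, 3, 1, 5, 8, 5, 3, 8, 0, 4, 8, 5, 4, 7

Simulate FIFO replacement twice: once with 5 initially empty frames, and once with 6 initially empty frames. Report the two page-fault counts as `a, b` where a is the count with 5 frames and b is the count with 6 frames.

5 frames: F F F F . . . . . . F . . . F F . F . . → 8 faults.
6 frames: F F F F . . . . . . F . . . F F . . . . → 7 faults.
7 < 8: adding a frame reduced faults, as is typical.

8, 7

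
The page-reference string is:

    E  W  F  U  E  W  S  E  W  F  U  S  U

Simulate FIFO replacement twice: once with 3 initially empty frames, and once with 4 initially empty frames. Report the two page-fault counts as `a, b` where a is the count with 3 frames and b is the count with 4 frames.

3 frames: F F F F F F F . . F F . . → 9 faults.
4 frames: F F F F . . F F F F F F . → 10 faults.
10 > 9: adding a frame increased faults — Belady's anomaly.

9, 10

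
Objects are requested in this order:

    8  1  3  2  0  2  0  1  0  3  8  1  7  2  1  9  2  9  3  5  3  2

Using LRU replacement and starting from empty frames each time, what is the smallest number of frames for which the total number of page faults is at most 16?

f=1: 22 faults
f=2: 17 faults
f=3: 15 faults
f=4: 11 faults
f=5: 10 faults
f=6: 8 faults
f=7: 8 faults
f=8: 8 faults
Smallest f with faults ≤ 16 is 3.

3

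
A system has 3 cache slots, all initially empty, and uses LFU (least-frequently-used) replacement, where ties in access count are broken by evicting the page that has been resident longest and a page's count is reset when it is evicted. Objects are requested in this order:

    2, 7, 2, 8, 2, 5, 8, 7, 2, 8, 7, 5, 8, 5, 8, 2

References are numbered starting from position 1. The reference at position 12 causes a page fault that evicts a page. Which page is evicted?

pos 1: 2 -> miss, frames [2]
pos 2: 7 -> miss, frames [2, 7]
pos 3: 2 -> hit
pos 4: 8 -> miss, frames [2, 7, 8]
pos 5: 2 -> hit
pos 6: 5 -> miss, evict 7, frames [2, 8, 5]
pos 7: 8 -> hit
pos 8: 7 -> miss, evict 5, frames [2, 8, 7]
pos 9: 2 -> hit
pos 10: 8 -> hit
pos 11: 7 -> hit
pos 12: 5 -> miss, evict 7, frames [2, 8, 5]
At position 12, page 7 is evicted.

7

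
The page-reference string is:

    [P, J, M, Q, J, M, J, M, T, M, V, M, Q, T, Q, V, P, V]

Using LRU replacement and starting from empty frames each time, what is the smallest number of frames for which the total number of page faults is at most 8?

4

f=1: 18 faults
f=2: 12 faults
f=3: 10 faults
f=4: 8 faults
f=5: 7 faults
f=6: 6 faults
Smallest f with faults ≤ 8 is 4.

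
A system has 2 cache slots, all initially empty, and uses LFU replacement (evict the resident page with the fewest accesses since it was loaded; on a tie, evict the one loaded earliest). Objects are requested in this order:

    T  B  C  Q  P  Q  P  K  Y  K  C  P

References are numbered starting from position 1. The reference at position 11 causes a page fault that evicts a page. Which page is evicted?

K

pos 1: T -> fault, frames [T]
pos 2: B -> fault, frames [T, B]
pos 3: C -> fault, evict T, frames [B, C]
pos 4: Q -> fault, evict B, frames [C, Q]
pos 5: P -> fault, evict C, frames [Q, P]
pos 6: Q -> hit
pos 7: P -> hit
pos 8: K -> fault, evict Q, frames [P, K]
pos 9: Y -> fault, evict K, frames [P, Y]
pos 10: K -> fault, evict Y, frames [P, K]
pos 11: C -> fault, evict K, frames [P, C]
At position 11, page K is evicted.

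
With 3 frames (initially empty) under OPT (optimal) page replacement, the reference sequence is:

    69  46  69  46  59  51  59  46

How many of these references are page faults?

4

69 -> miss, frames [69]
46 -> miss, frames [69, 46]
69 -> hit
46 -> hit
59 -> miss, frames [69, 46, 59]
51 -> miss, evict 69, frames [46, 59, 51]
59 -> hit
46 -> hit
Page faults: 4.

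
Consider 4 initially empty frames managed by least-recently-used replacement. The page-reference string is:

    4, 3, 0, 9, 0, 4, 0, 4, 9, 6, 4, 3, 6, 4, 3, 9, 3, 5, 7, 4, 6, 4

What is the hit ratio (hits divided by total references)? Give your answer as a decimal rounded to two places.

0.55

4: fault, frames [4]
3: fault, frames [4, 3]
0: fault, frames [4, 3, 0]
9: fault, frames [4, 3, 0, 9]
0: hit
4: hit
0: hit
4: hit
9: hit
6: fault, evict 3, frames [0, 4, 9, 6]
4: hit
3: fault, evict 0, frames [9, 6, 4, 3]
6: hit
4: hit
3: hit
9: hit
3: hit
5: fault, evict 6, frames [4, 9, 3, 5]
7: fault, evict 4, frames [9, 3, 5, 7]
4: fault, evict 9, frames [3, 5, 7, 4]
6: fault, evict 3, frames [5, 7, 4, 6]
4: hit
Hits: 12 of 22 references → 12/22 = 0.5455.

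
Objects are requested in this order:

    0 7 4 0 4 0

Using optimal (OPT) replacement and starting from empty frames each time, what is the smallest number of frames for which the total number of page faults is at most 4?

f=1: 6 faults
f=2: 3 faults
f=3: 3 faults
Smallest f with faults ≤ 4 is 2.

2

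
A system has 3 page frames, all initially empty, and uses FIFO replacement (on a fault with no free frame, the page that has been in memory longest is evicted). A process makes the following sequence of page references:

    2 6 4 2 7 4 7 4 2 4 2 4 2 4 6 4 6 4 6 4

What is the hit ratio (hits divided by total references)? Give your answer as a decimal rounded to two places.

0.65

2: fault, frames {2}
6: fault, frames {2,6}
4: fault, frames {2,6,4}
2: hit
7: fault, evict 2, frames {6,4,7}
4: hit
7: hit
4: hit
2: fault, evict 6, frames {4,7,2}
4: hit
2: hit
4: hit
2: hit
4: hit
6: fault, evict 4, frames {7,2,6}
4: fault, evict 7, frames {2,6,4}
6: hit
4: hit
6: hit
4: hit
Hits: 13 of 20 references → 13/20 = 0.6500.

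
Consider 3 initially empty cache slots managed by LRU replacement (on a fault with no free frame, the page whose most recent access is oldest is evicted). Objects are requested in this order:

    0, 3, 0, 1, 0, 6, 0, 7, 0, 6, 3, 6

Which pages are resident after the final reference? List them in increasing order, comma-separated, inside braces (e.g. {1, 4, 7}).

{0, 3, 6}

0 -> miss, frames {0}
3 -> miss, frames {0,3}
0 -> hit
1 -> miss, frames {3,0,1}
0 -> hit
6 -> miss, evict 3, frames {1,0,6}
0 -> hit
7 -> miss, evict 1, frames {6,0,7}
0 -> hit
6 -> hit
3 -> miss, evict 7, frames {0,6,3}
6 -> hit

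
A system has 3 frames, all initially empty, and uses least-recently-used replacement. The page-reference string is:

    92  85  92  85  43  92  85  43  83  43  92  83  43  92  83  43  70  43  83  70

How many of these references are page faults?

6

92: fault, frames (92)
85: fault, frames (92 85)
92: hit
85: hit
43: fault, frames (92 85 43)
92: hit
85: hit
43: hit
83: fault, evict 92, frames (85 43 83)
43: hit
92: fault, evict 85, frames (83 43 92)
83: hit
43: hit
92: hit
83: hit
43: hit
70: fault, evict 92, frames (83 43 70)
43: hit
83: hit
70: hit
Page faults: 6.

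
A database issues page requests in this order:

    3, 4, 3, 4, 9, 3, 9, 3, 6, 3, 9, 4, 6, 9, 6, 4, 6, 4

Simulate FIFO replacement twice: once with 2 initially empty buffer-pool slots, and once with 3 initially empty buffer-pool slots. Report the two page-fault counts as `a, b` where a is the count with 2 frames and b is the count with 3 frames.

2 frames: F F . . F F . . F . F F F F . F F . → 11 faults.
3 frames: F F . . F . . . F F . F . F F . . . → 8 faults.
8 < 11: adding a frame reduced faults, as is typical.

11, 8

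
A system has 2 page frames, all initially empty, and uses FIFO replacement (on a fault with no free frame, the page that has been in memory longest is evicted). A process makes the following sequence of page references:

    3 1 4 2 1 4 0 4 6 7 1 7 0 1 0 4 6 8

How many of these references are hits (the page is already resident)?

3 → fault, frames [3]
1 → fault, frames [3, 1]
4 → fault, evict 3, frames [1, 4]
2 → fault, evict 1, frames [4, 2]
1 → fault, evict 4, frames [2, 1]
4 → fault, evict 2, frames [1, 4]
0 → fault, evict 1, frames [4, 0]
4 → hit
6 → fault, evict 4, frames [0, 6]
7 → fault, evict 0, frames [6, 7]
1 → fault, evict 6, frames [7, 1]
7 → hit
0 → fault, evict 7, frames [1, 0]
1 → hit
0 → hit
4 → fault, evict 1, frames [0, 4]
6 → fault, evict 0, frames [4, 6]
8 → fault, evict 4, frames [6, 8]
Hits: 4.

4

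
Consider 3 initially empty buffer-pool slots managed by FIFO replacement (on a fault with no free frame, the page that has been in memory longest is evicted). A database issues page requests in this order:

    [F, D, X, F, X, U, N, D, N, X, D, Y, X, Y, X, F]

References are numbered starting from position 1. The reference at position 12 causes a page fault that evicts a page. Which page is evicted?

pos 1: F -> fault, frames {F}
pos 2: D -> fault, frames {F,D}
pos 3: X -> fault, frames {F,D,X}
pos 4: F -> hit
pos 5: X -> hit
pos 6: U -> fault, evict F, frames {D,X,U}
pos 7: N -> fault, evict D, frames {X,U,N}
pos 8: D -> fault, evict X, frames {U,N,D}
pos 9: N -> hit
pos 10: X -> fault, evict U, frames {N,D,X}
pos 11: D -> hit
pos 12: Y -> fault, evict N, frames {D,X,Y}
At position 12, page N is evicted.

N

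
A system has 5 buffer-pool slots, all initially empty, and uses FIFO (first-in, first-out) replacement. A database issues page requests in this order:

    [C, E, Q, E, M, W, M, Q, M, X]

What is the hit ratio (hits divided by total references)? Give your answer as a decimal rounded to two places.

C: fault, frames {C}
E: fault, frames {C,E}
Q: fault, frames {C,E,Q}
E: hit
M: fault, frames {C,E,Q,M}
W: fault, frames {C,E,Q,M,W}
M: hit
Q: hit
M: hit
X: fault, evict C, frames {E,Q,M,W,X}
Hits: 4 of 10 references → 4/10 = 0.4000.

0.40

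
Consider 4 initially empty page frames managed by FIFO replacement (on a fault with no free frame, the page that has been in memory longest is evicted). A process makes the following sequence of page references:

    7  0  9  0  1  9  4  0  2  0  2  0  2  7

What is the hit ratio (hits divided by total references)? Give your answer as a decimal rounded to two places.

7: miss, frames {7}
0: miss, frames {7,0}
9: miss, frames {7,0,9}
0: hit
1: miss, frames {7,0,9,1}
9: hit
4: miss, evict 7, frames {0,9,1,4}
0: hit
2: miss, evict 0, frames {9,1,4,2}
0: miss, evict 9, frames {1,4,2,0}
2: hit
0: hit
2: hit
7: miss, evict 1, frames {4,2,0,7}
Hits: 6 of 14 references → 6/14 = 0.4286.

0.43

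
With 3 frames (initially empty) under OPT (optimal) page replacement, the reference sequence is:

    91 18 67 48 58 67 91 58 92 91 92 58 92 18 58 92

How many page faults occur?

91 -> miss, frames [91]
18 -> miss, frames [91, 18]
67 -> miss, frames [91, 18, 67]
48 -> miss, evict 18, frames [91, 67, 48]
58 -> miss, evict 48, frames [91, 67, 58]
67 -> hit
91 -> hit
58 -> hit
92 -> miss, evict 67, frames [91, 58, 92]
91 -> hit
92 -> hit
58 -> hit
92 -> hit
18 -> miss, evict 91, frames [58, 92, 18]
58 -> hit
92 -> hit
Page faults: 7.

7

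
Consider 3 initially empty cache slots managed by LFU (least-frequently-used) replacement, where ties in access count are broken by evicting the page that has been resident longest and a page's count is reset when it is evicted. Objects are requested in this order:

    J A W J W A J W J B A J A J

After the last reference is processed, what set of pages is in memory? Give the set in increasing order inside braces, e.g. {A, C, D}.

J → miss, frames [J]
A → miss, frames [J, A]
W → miss, frames [J, A, W]
J → hit
W → hit
A → hit
J → hit
W → hit
J → hit
B → miss, evict A, frames [J, W, B]
A → miss, evict B, frames [J, W, A]
J → hit
A → hit
J → hit

{A, J, W}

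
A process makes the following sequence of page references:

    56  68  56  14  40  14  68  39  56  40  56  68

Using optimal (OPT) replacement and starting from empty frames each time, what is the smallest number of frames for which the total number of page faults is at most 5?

f=1: 12 faults
f=2: 8 faults
f=3: 6 faults
f=4: 5 faults
f=5: 5 faults
Smallest f with faults ≤ 5 is 4.

4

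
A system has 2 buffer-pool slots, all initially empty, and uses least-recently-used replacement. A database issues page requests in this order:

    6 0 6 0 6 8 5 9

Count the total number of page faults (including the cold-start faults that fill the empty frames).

6 -> miss, frames {6}
0 -> miss, frames {6,0}
6 -> hit
0 -> hit
6 -> hit
8 -> miss, evict 0, frames {6,8}
5 -> miss, evict 6, frames {8,5}
9 -> miss, evict 8, frames {5,9}
Page faults: 5.

5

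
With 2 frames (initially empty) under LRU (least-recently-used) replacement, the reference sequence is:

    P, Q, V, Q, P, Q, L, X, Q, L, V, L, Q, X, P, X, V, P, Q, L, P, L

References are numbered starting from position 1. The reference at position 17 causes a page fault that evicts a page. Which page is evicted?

P

pos 1: P → miss, frames {P}
pos 2: Q → miss, frames {P,Q}
pos 3: V → miss, evict P, frames {Q,V}
pos 4: Q → hit
pos 5: P → miss, evict V, frames {Q,P}
pos 6: Q → hit
pos 7: L → miss, evict P, frames {Q,L}
pos 8: X → miss, evict Q, frames {L,X}
pos 9: Q → miss, evict L, frames {X,Q}
pos 10: L → miss, evict X, frames {Q,L}
pos 11: V → miss, evict Q, frames {L,V}
pos 12: L → hit
pos 13: Q → miss, evict V, frames {L,Q}
pos 14: X → miss, evict L, frames {Q,X}
pos 15: P → miss, evict Q, frames {X,P}
pos 16: X → hit
pos 17: V → miss, evict P, frames {X,V}
At position 17, page P is evicted.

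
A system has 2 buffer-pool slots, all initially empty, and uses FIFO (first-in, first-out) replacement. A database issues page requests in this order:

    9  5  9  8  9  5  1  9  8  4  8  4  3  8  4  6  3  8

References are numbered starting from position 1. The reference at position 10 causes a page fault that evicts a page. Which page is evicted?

pos 1: 9 → miss, frames [9]
pos 2: 5 → miss, frames [9, 5]
pos 3: 9 → hit
pos 4: 8 → miss, evict 9, frames [5, 8]
pos 5: 9 → miss, evict 5, frames [8, 9]
pos 6: 5 → miss, evict 8, frames [9, 5]
pos 7: 1 → miss, evict 9, frames [5, 1]
pos 8: 9 → miss, evict 5, frames [1, 9]
pos 9: 8 → miss, evict 1, frames [9, 8]
pos 10: 4 → miss, evict 9, frames [8, 4]
At position 10, page 9 is evicted.

9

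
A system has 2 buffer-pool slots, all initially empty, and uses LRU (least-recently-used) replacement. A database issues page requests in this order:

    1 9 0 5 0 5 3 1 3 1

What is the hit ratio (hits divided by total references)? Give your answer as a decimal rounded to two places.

1: fault, frames [1]
9: fault, frames [1, 9]
0: fault, evict 1, frames [9, 0]
5: fault, evict 9, frames [0, 5]
0: hit
5: hit
3: fault, evict 0, frames [5, 3]
1: fault, evict 5, frames [3, 1]
3: hit
1: hit
Hits: 4 of 10 references → 4/10 = 0.4000.

0.40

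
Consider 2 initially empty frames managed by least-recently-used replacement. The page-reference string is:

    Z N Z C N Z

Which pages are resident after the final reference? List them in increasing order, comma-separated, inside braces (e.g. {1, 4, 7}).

{N, Z}

Z → miss, frames [Z]
N → miss, frames [Z, N]
Z → hit
C → miss, evict N, frames [Z, C]
N → miss, evict Z, frames [C, N]
Z → miss, evict C, frames [N, Z]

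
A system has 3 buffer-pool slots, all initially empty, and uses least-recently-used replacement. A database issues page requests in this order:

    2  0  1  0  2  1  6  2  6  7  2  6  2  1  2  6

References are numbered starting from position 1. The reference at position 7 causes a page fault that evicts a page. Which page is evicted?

pos 1: 2: fault, frames (2)
pos 2: 0: fault, frames (2 0)
pos 3: 1: fault, frames (2 0 1)
pos 4: 0: hit
pos 5: 2: hit
pos 6: 1: hit
pos 7: 6: fault, evict 0, frames (2 1 6)
At position 7, page 0 is evicted.

0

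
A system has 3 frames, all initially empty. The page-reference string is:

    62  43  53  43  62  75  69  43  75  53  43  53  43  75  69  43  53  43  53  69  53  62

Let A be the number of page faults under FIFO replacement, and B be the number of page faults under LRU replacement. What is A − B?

2

Under FIFO: F F F . . F F F . F . . . F F F F . . . . F → 12 faults.
Under LRU: F F F . . F F F . F . . . . F . F . . . . F → 10 faults.
A − B = 12 − 10 = 2.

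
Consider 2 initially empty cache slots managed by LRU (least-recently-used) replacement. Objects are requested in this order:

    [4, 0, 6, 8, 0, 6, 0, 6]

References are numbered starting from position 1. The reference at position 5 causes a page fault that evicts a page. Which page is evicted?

pos 1: 4 -> miss, frames {4}
pos 2: 0 -> miss, frames {4,0}
pos 3: 6 -> miss, evict 4, frames {0,6}
pos 4: 8 -> miss, evict 0, frames {6,8}
pos 5: 0 -> miss, evict 6, frames {8,0}
At position 5, page 6 is evicted.

6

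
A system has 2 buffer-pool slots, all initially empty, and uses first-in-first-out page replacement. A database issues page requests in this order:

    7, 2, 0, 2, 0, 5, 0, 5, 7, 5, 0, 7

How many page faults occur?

6

7 -> miss, frames [7]
2 -> miss, frames [7, 2]
0 -> miss, evict 7, frames [2, 0]
2 -> hit
0 -> hit
5 -> miss, evict 2, frames [0, 5]
0 -> hit
5 -> hit
7 -> miss, evict 0, frames [5, 7]
5 -> hit
0 -> miss, evict 5, frames [7, 0]
7 -> hit
Page faults: 6.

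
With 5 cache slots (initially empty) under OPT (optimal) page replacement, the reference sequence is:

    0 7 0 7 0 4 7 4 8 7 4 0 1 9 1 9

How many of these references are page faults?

0 -> miss, frames {0}
7 -> miss, frames {0,7}
0 -> hit
7 -> hit
0 -> hit
4 -> miss, frames {0,7,4}
7 -> hit
4 -> hit
8 -> miss, frames {0,7,4,8}
7 -> hit
4 -> hit
0 -> hit
1 -> miss, frames {0,7,4,8,1}
9 -> miss, evict 8, frames {0,7,4,1,9}
1 -> hit
9 -> hit
Page faults: 6.

6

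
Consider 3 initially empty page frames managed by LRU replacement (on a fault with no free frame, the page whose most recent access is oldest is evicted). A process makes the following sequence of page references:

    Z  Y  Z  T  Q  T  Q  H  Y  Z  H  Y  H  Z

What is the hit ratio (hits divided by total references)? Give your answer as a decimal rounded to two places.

0.50

Z: miss, frames {Z}
Y: miss, frames {Z,Y}
Z: hit
T: miss, frames {Y,Z,T}
Q: miss, evict Y, frames {Z,T,Q}
T: hit
Q: hit
H: miss, evict Z, frames {T,Q,H}
Y: miss, evict T, frames {Q,H,Y}
Z: miss, evict Q, frames {H,Y,Z}
H: hit
Y: hit
H: hit
Z: hit
Hits: 7 of 14 references → 7/14 = 0.5000.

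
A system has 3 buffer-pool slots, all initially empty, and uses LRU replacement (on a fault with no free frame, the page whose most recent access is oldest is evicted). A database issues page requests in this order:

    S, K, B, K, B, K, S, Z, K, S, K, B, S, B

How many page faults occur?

S: miss, frames [S]
K: miss, frames [S, K]
B: miss, frames [S, K, B]
K: hit
B: hit
K: hit
S: hit
Z: miss, evict B, frames [K, S, Z]
K: hit
S: hit
K: hit
B: miss, evict Z, frames [S, K, B]
S: hit
B: hit
Page faults: 5.

5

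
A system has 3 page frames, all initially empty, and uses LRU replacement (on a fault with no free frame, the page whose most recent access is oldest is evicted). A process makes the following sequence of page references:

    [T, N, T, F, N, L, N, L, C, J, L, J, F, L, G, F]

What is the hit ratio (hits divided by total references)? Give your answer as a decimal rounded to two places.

0.50

T -> fault, frames {T}
N -> fault, frames {T,N}
T -> hit
F -> fault, frames {N,T,F}
N -> hit
L -> fault, evict T, frames {F,N,L}
N -> hit
L -> hit
C -> fault, evict F, frames {N,L,C}
J -> fault, evict N, frames {L,C,J}
L -> hit
J -> hit
F -> fault, evict C, frames {L,J,F}
L -> hit
G -> fault, evict J, frames {F,L,G}
F -> hit
Hits: 8 of 16 references → 8/16 = 0.5000.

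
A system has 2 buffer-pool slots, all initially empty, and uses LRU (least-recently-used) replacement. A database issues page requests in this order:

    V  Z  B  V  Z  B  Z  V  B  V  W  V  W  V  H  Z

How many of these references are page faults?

11

V → miss, frames {V}
Z → miss, frames {V,Z}
B → miss, evict V, frames {Z,B}
V → miss, evict Z, frames {B,V}
Z → miss, evict B, frames {V,Z}
B → miss, evict V, frames {Z,B}
Z → hit
V → miss, evict B, frames {Z,V}
B → miss, evict Z, frames {V,B}
V → hit
W → miss, evict B, frames {V,W}
V → hit
W → hit
V → hit
H → miss, evict W, frames {V,H}
Z → miss, evict V, frames {H,Z}
Page faults: 11.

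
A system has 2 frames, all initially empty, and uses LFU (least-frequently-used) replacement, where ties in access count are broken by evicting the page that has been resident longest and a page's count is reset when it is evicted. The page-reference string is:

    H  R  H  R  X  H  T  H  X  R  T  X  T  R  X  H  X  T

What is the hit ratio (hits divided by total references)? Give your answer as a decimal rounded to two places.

0.22

H → fault, frames {H}
R → fault, frames {H,R}
H → hit
R → hit
X → fault, evict H, frames {R,X}
H → fault, evict X, frames {R,H}
T → fault, evict H, frames {R,T}
H → fault, evict T, frames {R,H}
X → fault, evict H, frames {R,X}
R → hit
T → fault, evict X, frames {R,T}
X → fault, evict T, frames {R,X}
T → fault, evict X, frames {R,T}
R → hit
X → fault, evict T, frames {R,X}
H → fault, evict X, frames {R,H}
X → fault, evict H, frames {R,X}
T → fault, evict X, frames {R,T}
Hits: 4 of 18 references → 4/18 = 0.2222.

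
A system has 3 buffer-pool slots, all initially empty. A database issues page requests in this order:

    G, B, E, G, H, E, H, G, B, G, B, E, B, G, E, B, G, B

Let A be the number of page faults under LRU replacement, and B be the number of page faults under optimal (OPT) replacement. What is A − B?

1

Under LRU: F F F . F . . . F . . F . . . . . . → 6 faults.
Under OPT: F F F . F . . . F . . . . . . . . . → 5 faults.
A − B = 6 − 5 = 1.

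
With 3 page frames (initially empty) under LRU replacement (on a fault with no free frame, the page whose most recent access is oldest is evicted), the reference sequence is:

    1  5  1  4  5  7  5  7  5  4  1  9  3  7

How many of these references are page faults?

8

1: miss, frames (1)
5: miss, frames (1 5)
1: hit
4: miss, frames (5 1 4)
5: hit
7: miss, evict 1, frames (4 5 7)
5: hit
7: hit
5: hit
4: hit
1: miss, evict 7, frames (5 4 1)
9: miss, evict 5, frames (4 1 9)
3: miss, evict 4, frames (1 9 3)
7: miss, evict 1, frames (9 3 7)
Page faults: 8.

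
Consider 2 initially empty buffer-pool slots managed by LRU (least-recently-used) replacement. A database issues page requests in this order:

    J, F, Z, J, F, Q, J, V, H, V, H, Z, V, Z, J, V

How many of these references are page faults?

J -> miss, frames {J}
F -> miss, frames {J,F}
Z -> miss, evict J, frames {F,Z}
J -> miss, evict F, frames {Z,J}
F -> miss, evict Z, frames {J,F}
Q -> miss, evict J, frames {F,Q}
J -> miss, evict F, frames {Q,J}
V -> miss, evict Q, frames {J,V}
H -> miss, evict J, frames {V,H}
V -> hit
H -> hit
Z -> miss, evict V, frames {H,Z}
V -> miss, evict H, frames {Z,V}
Z -> hit
J -> miss, evict V, frames {Z,J}
V -> miss, evict Z, frames {J,V}
Page faults: 13.

13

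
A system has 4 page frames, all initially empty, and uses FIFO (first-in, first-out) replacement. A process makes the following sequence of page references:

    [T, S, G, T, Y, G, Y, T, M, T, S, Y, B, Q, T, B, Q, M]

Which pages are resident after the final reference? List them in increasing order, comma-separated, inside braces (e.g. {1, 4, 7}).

T: fault, frames (T)
S: fault, frames (T S)
G: fault, frames (T S G)
T: hit
Y: fault, frames (T S G Y)
G: hit
Y: hit
T: hit
M: fault, evict T, frames (S G Y M)
T: fault, evict S, frames (G Y M T)
S: fault, evict G, frames (Y M T S)
Y: hit
B: fault, evict Y, frames (M T S B)
Q: fault, evict M, frames (T S B Q)
T: hit
B: hit
Q: hit
M: fault, evict T, frames (S B Q M)

{B, M, Q, S}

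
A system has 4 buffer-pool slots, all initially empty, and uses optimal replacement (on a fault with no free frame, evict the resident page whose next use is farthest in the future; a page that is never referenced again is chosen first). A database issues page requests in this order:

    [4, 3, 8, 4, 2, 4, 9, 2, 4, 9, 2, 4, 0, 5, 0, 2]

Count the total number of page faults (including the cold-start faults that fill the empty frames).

4 -> fault, frames [4]
3 -> fault, frames [4, 3]
8 -> fault, frames [4, 3, 8]
4 -> hit
2 -> fault, frames [4, 3, 8, 2]
4 -> hit
9 -> fault, evict 8, frames [4, 3, 2, 9]
2 -> hit
4 -> hit
9 -> hit
2 -> hit
4 -> hit
0 -> fault, evict 9, frames [4, 3, 2, 0]
5 -> fault, evict 3, frames [4, 2, 0, 5]
0 -> hit
2 -> hit
Page faults: 7.

7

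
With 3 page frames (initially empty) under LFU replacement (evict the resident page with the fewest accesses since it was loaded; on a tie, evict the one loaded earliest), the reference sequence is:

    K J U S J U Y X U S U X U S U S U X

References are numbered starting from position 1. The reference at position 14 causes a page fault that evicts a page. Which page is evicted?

pos 1: K -> miss, frames (K)
pos 2: J -> miss, frames (K J)
pos 3: U -> miss, frames (K J U)
pos 4: S -> miss, evict K, frames (J U S)
pos 5: J -> hit
pos 6: U -> hit
pos 7: Y -> miss, evict S, frames (J U Y)
pos 8: X -> miss, evict Y, frames (J U X)
pos 9: U -> hit
pos 10: S -> miss, evict X, frames (J U S)
pos 11: U -> hit
pos 12: X -> miss, evict S, frames (J U X)
pos 13: U -> hit
pos 14: S -> miss, evict X, frames (J U S)
At position 14, page X is evicted.

X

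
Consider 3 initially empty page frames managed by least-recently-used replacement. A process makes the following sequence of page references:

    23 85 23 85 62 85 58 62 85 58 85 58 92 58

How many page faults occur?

5

23 → fault, frames {23}
85 → fault, frames {23,85}
23 → hit
85 → hit
62 → fault, frames {23,85,62}
85 → hit
58 → fault, evict 23, frames {62,85,58}
62 → hit
85 → hit
58 → hit
85 → hit
58 → hit
92 → fault, evict 62, frames {85,58,92}
58 → hit
Page faults: 5.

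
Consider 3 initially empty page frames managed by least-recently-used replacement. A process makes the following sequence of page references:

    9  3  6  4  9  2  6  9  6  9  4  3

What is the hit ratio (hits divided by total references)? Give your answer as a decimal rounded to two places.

0.25

9: fault, frames [9]
3: fault, frames [9, 3]
6: fault, frames [9, 3, 6]
4: fault, evict 9, frames [3, 6, 4]
9: fault, evict 3, frames [6, 4, 9]
2: fault, evict 6, frames [4, 9, 2]
6: fault, evict 4, frames [9, 2, 6]
9: hit
6: hit
9: hit
4: fault, evict 2, frames [6, 9, 4]
3: fault, evict 6, frames [9, 4, 3]
Hits: 3 of 12 references → 3/12 = 0.2500.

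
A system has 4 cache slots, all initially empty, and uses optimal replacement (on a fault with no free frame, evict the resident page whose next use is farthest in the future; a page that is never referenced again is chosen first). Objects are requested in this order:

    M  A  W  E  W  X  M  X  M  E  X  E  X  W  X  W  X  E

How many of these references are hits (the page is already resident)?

M -> miss, frames [M]
A -> miss, frames [M, A]
W -> miss, frames [M, A, W]
E -> miss, frames [M, A, W, E]
W -> hit
X -> miss, evict A, frames [M, W, E, X]
M -> hit
X -> hit
M -> hit
E -> hit
X -> hit
E -> hit
X -> hit
W -> hit
X -> hit
W -> hit
X -> hit
E -> hit
Hits: 13.

13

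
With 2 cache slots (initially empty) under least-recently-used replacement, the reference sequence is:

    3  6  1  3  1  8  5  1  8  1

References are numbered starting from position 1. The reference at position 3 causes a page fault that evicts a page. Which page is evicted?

pos 1: 3: miss, frames [3]
pos 2: 6: miss, frames [3, 6]
pos 3: 1: miss, evict 3, frames [6, 1]
At position 3, page 3 is evicted.

3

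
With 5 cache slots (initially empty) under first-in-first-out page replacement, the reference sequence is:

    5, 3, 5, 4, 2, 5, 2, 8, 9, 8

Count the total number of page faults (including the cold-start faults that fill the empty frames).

6

5 -> miss, frames (5)
3 -> miss, frames (5 3)
5 -> hit
4 -> miss, frames (5 3 4)
2 -> miss, frames (5 3 4 2)
5 -> hit
2 -> hit
8 -> miss, frames (5 3 4 2 8)
9 -> miss, evict 5, frames (3 4 2 8 9)
8 -> hit
Page faults: 6.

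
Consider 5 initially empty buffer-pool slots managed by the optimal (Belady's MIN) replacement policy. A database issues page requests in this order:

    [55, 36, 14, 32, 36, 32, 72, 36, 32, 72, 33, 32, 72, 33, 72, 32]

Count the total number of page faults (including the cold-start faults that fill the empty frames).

55 -> miss, frames {55}
36 -> miss, frames {55,36}
14 -> miss, frames {55,36,14}
32 -> miss, frames {55,36,14,32}
36 -> hit
32 -> hit
72 -> miss, frames {55,36,14,32,72}
36 -> hit
32 -> hit
72 -> hit
33 -> miss, evict 14, frames {55,36,32,72,33}
32 -> hit
72 -> hit
33 -> hit
72 -> hit
32 -> hit
Page faults: 6.

6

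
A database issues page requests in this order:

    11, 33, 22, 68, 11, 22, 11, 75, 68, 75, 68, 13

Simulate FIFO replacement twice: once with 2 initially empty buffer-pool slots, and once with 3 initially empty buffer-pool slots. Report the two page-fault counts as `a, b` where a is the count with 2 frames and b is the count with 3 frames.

2 frames: F F F F F F . F F . . F → 9 faults.
3 frames: F F F F F . . F . . . F → 7 faults.
7 < 9: adding a frame reduced faults, as is typical.

9, 7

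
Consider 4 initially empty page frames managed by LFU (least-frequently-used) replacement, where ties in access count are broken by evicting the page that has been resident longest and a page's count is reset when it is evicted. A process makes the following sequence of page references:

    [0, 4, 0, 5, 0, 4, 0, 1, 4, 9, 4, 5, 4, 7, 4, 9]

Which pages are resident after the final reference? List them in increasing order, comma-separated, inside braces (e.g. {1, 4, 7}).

0 → miss, frames (0)
4 → miss, frames (0 4)
0 → hit
5 → miss, frames (0 4 5)
0 → hit
4 → hit
0 → hit
1 → miss, frames (0 4 5 1)
4 → hit
9 → miss, evict 5, frames (0 4 1 9)
4 → hit
5 → miss, evict 1, frames (0 4 9 5)
4 → hit
7 → miss, evict 9, frames (0 4 5 7)
4 → hit
9 → miss, evict 5, frames (0 4 7 9)

{0, 4, 7, 9}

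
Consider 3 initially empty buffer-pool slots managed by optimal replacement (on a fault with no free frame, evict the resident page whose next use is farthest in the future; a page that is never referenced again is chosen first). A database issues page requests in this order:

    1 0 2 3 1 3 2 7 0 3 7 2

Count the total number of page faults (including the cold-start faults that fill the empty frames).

1 -> fault, frames (1)
0 -> fault, frames (1 0)
2 -> fault, frames (1 0 2)
3 -> fault, evict 0, frames (1 2 3)
1 -> hit
3 -> hit
2 -> hit
7 -> fault, evict 1, frames (2 3 7)
0 -> fault, evict 2, frames (3 7 0)
3 -> hit
7 -> hit
2 -> fault, evict 0, frames (3 7 2)
Page faults: 7.

7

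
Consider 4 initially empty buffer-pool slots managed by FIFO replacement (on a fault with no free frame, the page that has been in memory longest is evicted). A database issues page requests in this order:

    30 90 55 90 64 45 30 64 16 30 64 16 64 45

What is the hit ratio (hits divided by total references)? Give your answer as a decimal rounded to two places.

30 -> fault, frames {30}
90 -> fault, frames {30,90}
55 -> fault, frames {30,90,55}
90 -> hit
64 -> fault, frames {30,90,55,64}
45 -> fault, evict 30, frames {90,55,64,45}
30 -> fault, evict 90, frames {55,64,45,30}
64 -> hit
16 -> fault, evict 55, frames {64,45,30,16}
30 -> hit
64 -> hit
16 -> hit
64 -> hit
45 -> hit
Hits: 7 of 14 references → 7/14 = 0.5000.

0.50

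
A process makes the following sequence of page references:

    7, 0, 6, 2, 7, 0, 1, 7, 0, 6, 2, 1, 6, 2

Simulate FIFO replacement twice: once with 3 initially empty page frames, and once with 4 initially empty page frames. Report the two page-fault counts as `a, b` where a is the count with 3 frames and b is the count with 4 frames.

3 frames: F F F F F F F . . F F . . . → 9 faults.
4 frames: F F F F . . F F F F F F . . → 10 faults.
10 > 9: adding a frame increased faults — Belady's anomaly.

9, 10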